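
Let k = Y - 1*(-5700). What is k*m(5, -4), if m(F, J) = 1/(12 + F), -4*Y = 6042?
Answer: 8379/34 ≈ 246.44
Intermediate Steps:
Y = -3021/2 (Y = -¼*6042 = -3021/2 ≈ -1510.5)
k = 8379/2 (k = -3021/2 - 1*(-5700) = -3021/2 + 5700 = 8379/2 ≈ 4189.5)
k*m(5, -4) = 8379/(2*(12 + 5)) = (8379/2)/17 = (8379/2)*(1/17) = 8379/34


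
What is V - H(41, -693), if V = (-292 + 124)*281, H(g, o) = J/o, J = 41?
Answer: -32715103/693 ≈ -47208.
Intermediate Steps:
H(g, o) = 41/o
V = -47208 (V = -168*281 = -47208)
V - H(41, -693) = -47208 - 41/(-693) = -47208 - 41*(-1)/693 = -47208 - 1*(-41/693) = -47208 + 41/693 = -32715103/693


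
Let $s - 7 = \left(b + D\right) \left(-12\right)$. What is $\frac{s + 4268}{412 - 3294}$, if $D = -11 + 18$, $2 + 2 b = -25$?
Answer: $- \frac{4353}{2882} \approx -1.5104$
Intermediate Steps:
$b = - \frac{27}{2}$ ($b = -1 + \frac{1}{2} \left(-25\right) = -1 - \frac{25}{2} = - \frac{27}{2} \approx -13.5$)
$D = 7$
$s = 85$ ($s = 7 + \left(- \frac{27}{2} + 7\right) \left(-12\right) = 7 - -78 = 7 + 78 = 85$)
$\frac{s + 4268}{412 - 3294} = \frac{85 + 4268}{412 - 3294} = \frac{4353}{-2882} = 4353 \left(- \frac{1}{2882}\right) = - \frac{4353}{2882}$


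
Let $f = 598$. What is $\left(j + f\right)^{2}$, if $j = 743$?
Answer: $1798281$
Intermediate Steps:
$\left(j + f\right)^{2} = \left(743 + 598\right)^{2} = 1341^{2} = 1798281$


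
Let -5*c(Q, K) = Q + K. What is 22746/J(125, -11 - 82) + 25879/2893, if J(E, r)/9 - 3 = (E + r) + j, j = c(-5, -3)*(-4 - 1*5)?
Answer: 117670241/893937 ≈ 131.63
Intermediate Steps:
c(Q, K) = -K/5 - Q/5 (c(Q, K) = -(Q + K)/5 = -(K + Q)/5 = -K/5 - Q/5)
j = -72/5 (j = (-1/5*(-3) - 1/5*(-5))*(-4 - 1*5) = (3/5 + 1)*(-4 - 5) = (8/5)*(-9) = -72/5 ≈ -14.400)
J(E, r) = -513/5 + 9*E + 9*r (J(E, r) = 27 + 9*((E + r) - 72/5) = 27 + 9*(-72/5 + E + r) = 27 + (-648/5 + 9*E + 9*r) = -513/5 + 9*E + 9*r)
22746/J(125, -11 - 82) + 25879/2893 = 22746/(-513/5 + 9*125 + 9*(-11 - 82)) + 25879/2893 = 22746/(-513/5 + 1125 + 9*(-93)) + 25879*(1/2893) = 22746/(-513/5 + 1125 - 837) + 25879/2893 = 22746/(927/5) + 25879/2893 = 22746*(5/927) + 25879/2893 = 37910/309 + 25879/2893 = 117670241/893937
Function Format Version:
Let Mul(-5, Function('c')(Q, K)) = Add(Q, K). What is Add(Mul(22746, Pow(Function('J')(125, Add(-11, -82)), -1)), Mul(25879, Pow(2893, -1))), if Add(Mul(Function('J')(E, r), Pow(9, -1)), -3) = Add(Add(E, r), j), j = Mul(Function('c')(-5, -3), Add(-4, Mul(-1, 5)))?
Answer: Rational(117670241, 893937) ≈ 131.63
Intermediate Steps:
Function('c')(Q, K) = Add(Mul(Rational(-1, 5), K), Mul(Rational(-1, 5), Q)) (Function('c')(Q, K) = Mul(Rational(-1, 5), Add(Q, K)) = Mul(Rational(-1, 5), Add(K, Q)) = Add(Mul(Rational(-1, 5), K), Mul(Rational(-1, 5), Q)))
j = Rational(-72, 5) (j = Mul(Add(Mul(Rational(-1, 5), -3), Mul(Rational(-1, 5), -5)), Add(-4, Mul(-1, 5))) = Mul(Add(Rational(3, 5), 1), Add(-4, -5)) = Mul(Rational(8, 5), -9) = Rational(-72, 5) ≈ -14.400)
Function('J')(E, r) = Add(Rational(-513, 5), Mul(9, E), Mul(9, r)) (Function('J')(E, r) = Add(27, Mul(9, Add(Add(E, r), Rational(-72, 5)))) = Add(27, Mul(9, Add(Rational(-72, 5), E, r))) = Add(27, Add(Rational(-648, 5), Mul(9, E), Mul(9, r))) = Add(Rational(-513, 5), Mul(9, E), Mul(9, r)))
Add(Mul(22746, Pow(Function('J')(125, Add(-11, -82)), -1)), Mul(25879, Pow(2893, -1))) = Add(Mul(22746, Pow(Add(Rational(-513, 5), Mul(9, 125), Mul(9, Add(-11, -82))), -1)), Mul(25879, Pow(2893, -1))) = Add(Mul(22746, Pow(Add(Rational(-513, 5), 1125, Mul(9, -93)), -1)), Mul(25879, Rational(1, 2893))) = Add(Mul(22746, Pow(Add(Rational(-513, 5), 1125, -837), -1)), Rational(25879, 2893)) = Add(Mul(22746, Pow(Rational(927, 5), -1)), Rational(25879, 2893)) = Add(Mul(22746, Rational(5, 927)), Rational(25879, 2893)) = Add(Rational(37910, 309), Rational(25879, 2893)) = Rational(117670241, 893937)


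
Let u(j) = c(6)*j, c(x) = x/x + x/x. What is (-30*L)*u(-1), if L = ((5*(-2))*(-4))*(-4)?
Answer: -9600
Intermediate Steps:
c(x) = 2 (c(x) = 1 + 1 = 2)
L = -160 (L = -10*(-4)*(-4) = 40*(-4) = -160)
u(j) = 2*j
(-30*L)*u(-1) = (-30*(-160))*(2*(-1)) = 4800*(-2) = -9600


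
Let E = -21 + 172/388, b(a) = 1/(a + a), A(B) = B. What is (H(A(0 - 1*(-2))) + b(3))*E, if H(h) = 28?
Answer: -168493/291 ≈ -579.01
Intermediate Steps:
b(a) = 1/(2*a)
E = -1994/97 (E = -21 + 172*(1/388) = -21 + 43/97 = -1994/97 ≈ -20.557)
(H(A(0 - 1*(-2))) + b(3))*E = (28 + (½)/3)*(-1994/97) = (28 + (½)*(⅓))*(-1994/97) = (28 + ⅙)*(-1994/97) = (169/6)*(-1994/97) = -168493/291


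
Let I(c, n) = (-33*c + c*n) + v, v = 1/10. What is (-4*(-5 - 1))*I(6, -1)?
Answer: -24468/5 ≈ -4893.6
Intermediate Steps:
v = ⅒ ≈ 0.10000
I(c, n) = ⅒ - 33*c + c*n (I(c, n) = (-33*c + c*n) + ⅒ = ⅒ - 33*c + c*n)
(-4*(-5 - 1))*I(6, -1) = (-4*(-5 - 1))*(⅒ - 33*6 + 6*(-1)) = (-4*(-6))*(⅒ - 198 - 6) = 24*(-2039/10) = -24468/5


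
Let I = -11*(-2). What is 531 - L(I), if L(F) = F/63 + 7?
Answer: 32990/63 ≈ 523.65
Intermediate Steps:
I = 22
L(F) = 7 + F/63 (L(F) = F/63 + 7 = 7 + F/63)
531 - L(I) = 531 - (7 + (1/63)*22) = 531 - (7 + 22/63) = 531 - 1*463/63 = 531 - 463/63 = 32990/63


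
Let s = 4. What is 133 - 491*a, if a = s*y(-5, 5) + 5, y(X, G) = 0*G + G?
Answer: -12142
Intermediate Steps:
y(X, G) = G (y(X, G) = 0 + G = G)
a = 25 (a = 4*5 + 5 = 20 + 5 = 25)
133 - 491*a = 133 - 491*25 = 133 - 12275 = -12142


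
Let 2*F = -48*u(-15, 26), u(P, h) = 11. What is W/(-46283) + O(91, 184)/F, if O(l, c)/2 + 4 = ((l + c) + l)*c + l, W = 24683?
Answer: -1041389043/2036452 ≈ -511.37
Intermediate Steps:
O(l, c) = -8 + 2*l + 2*c*(c + 2*l) (O(l, c) = -8 + 2*(((l + c) + l)*c + l) = -8 + 2*(((c + l) + l)*c + l) = -8 + 2*((c + 2*l)*c + l) = -8 + 2*(c*(c + 2*l) + l) = -8 + 2*(l + c*(c + 2*l)) = -8 + (2*l + 2*c*(c + 2*l)) = -8 + 2*l + 2*c*(c + 2*l))
F = -264 (F = (-48*11)/2 = (½)*(-528) = -264)
W/(-46283) + O(91, 184)/F = 24683/(-46283) + (-8 + 2*91 + 2*184² + 4*184*91)/(-264) = 24683*(-1/46283) + (-8 + 182 + 2*33856 + 66976)*(-1/264) = -24683/46283 + (-8 + 182 + 67712 + 66976)*(-1/264) = -24683/46283 + 134862*(-1/264) = -24683/46283 - 22477/44 = -1041389043/2036452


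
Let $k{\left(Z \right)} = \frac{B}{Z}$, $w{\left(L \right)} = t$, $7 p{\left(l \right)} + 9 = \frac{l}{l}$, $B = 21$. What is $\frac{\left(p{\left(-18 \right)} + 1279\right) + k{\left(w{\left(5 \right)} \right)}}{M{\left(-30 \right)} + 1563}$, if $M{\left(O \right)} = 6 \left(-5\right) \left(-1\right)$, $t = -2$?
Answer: $\frac{17743}{22302} \approx 0.79558$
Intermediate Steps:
$p{\left(l \right)} = - \frac{8}{7}$ ($p{\left(l \right)} = - \frac{9}{7} + \frac{l \frac{1}{l}}{7} = - \frac{9}{7} + \frac{1}{7} \cdot 1 = - \frac{9}{7} + \frac{1}{7} = - \frac{8}{7}$)
$M{\left(O \right)} = 30$ ($M{\left(O \right)} = \left(-30\right) \left(-1\right) = 30$)
$w{\left(L \right)} = -2$
$k{\left(Z \right)} = \frac{21}{Z}$
$\frac{\left(p{\left(-18 \right)} + 1279\right) + k{\left(w{\left(5 \right)} \right)}}{M{\left(-30 \right)} + 1563} = \frac{\left(- \frac{8}{7} + 1279\right) + \frac{21}{-2}}{30 + 1563} = \frac{\frac{8945}{7} + 21 \left(- \frac{1}{2}\right)}{1593} = \left(\frac{8945}{7} - \frac{21}{2}\right) \frac{1}{1593} = \frac{17743}{14} \cdot \frac{1}{1593} = \frac{17743}{22302}$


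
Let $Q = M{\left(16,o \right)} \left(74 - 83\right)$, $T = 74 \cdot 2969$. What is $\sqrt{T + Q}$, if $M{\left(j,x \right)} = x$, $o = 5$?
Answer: $\sqrt{219661} \approx 468.68$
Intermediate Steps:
$T = 219706$
$Q = -45$ ($Q = 5 \left(74 - 83\right) = 5 \left(-9\right) = -45$)
$\sqrt{T + Q} = \sqrt{219706 - 45} = \sqrt{219661}$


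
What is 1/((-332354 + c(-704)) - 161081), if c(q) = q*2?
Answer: -1/494843 ≈ -2.0208e-6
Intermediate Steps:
c(q) = 2*q
1/((-332354 + c(-704)) - 161081) = 1/((-332354 + 2*(-704)) - 161081) = 1/((-332354 - 1408) - 161081) = 1/(-333762 - 161081) = 1/(-494843) = -1/494843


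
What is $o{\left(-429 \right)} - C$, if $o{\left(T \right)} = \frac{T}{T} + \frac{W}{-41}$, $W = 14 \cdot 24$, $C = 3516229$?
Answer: $- \frac{144165684}{41} \approx -3.5162 \cdot 10^{6}$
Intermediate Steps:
$W = 336$
$o{\left(T \right)} = - \frac{295}{41}$ ($o{\left(T \right)} = \frac{T}{T} + \frac{336}{-41} = 1 + 336 \left(- \frac{1}{41}\right) = 1 - \frac{336}{41} = - \frac{295}{41}$)
$o{\left(-429 \right)} - C = - \frac{295}{41} - 3516229 = - \frac{144165684}{41}$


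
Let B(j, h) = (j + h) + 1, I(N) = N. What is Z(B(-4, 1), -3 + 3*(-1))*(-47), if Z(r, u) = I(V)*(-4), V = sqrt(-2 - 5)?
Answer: 188*I*sqrt(7) ≈ 497.4*I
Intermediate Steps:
V = I*sqrt(7) (V = sqrt(-7) = I*sqrt(7) ≈ 2.6458*I)
B(j, h) = 1 + h + j (B(j, h) = (h + j) + 1 = 1 + h + j)
Z(r, u) = -4*I*sqrt(7) (Z(r, u) = (I*sqrt(7))*(-4) = -4*I*sqrt(7))
Z(B(-4, 1), -3 + 3*(-1))*(-47) = -4*I*sqrt(7)*(-47) = 188*I*sqrt(7)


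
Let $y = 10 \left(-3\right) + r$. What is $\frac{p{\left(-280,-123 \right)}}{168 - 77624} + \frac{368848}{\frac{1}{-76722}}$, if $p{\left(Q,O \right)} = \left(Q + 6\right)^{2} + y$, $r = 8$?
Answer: $- \frac{1095954232319895}{38728} \approx -2.8299 \cdot 10^{10}$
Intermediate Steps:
$y = -22$ ($y = 10 \left(-3\right) + 8 = -30 + 8 = -22$)
$p{\left(Q,O \right)} = -22 + \left(6 + Q\right)^{2}$ ($p{\left(Q,O \right)} = \left(Q + 6\right)^{2} - 22 = \left(6 + Q\right)^{2} - 22 = -22 + \left(6 + Q\right)^{2}$)
$\frac{p{\left(-280,-123 \right)}}{168 - 77624} + \frac{368848}{\frac{1}{-76722}} = \frac{-22 + \left(6 - 280\right)^{2}}{168 - 77624} + \frac{368848}{\frac{1}{-76722}} = \frac{-22 + \left(-274\right)^{2}}{168 - 77624} + \frac{368848}{- \frac{1}{76722}} = \frac{-22 + 75076}{-77456} + 368848 \left(-76722\right) = 75054 \left(- \frac{1}{77456}\right) - 28298756256 = - \frac{37527}{38728} - 28298756256 = - \frac{1095954232319895}{38728}$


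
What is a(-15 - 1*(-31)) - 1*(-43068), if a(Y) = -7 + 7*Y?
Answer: 43173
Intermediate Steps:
a(-15 - 1*(-31)) - 1*(-43068) = (-7 + 7*(-15 - 1*(-31))) - 1*(-43068) = (-7 + 7*(-15 + 31)) + 43068 = (-7 + 7*16) + 43068 = (-7 + 112) + 43068 = 105 + 43068 = 43173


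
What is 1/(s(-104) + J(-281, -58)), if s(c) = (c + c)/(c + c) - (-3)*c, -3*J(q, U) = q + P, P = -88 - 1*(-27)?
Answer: -1/197 ≈ -0.0050761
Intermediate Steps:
P = -61 (P = -88 + 27 = -61)
J(q, U) = 61/3 - q/3 (J(q, U) = -(q - 61)/3 = -(-61 + q)/3 = 61/3 - q/3)
s(c) = 1 + 3*c (s(c) = (2*c)/((2*c)) + 3*c = (2*c)*(1/(2*c)) + 3*c = 1 + 3*c)
1/(s(-104) + J(-281, -58)) = 1/((1 + 3*(-104)) + (61/3 - ⅓*(-281))) = 1/((1 - 312) + (61/3 + 281/3)) = 1/(-311 + 114) = 1/(-197) = -1/197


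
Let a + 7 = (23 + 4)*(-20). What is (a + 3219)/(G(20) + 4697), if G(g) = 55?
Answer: 167/297 ≈ 0.56229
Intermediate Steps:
a = -547 (a = -7 + (23 + 4)*(-20) = -7 + 27*(-20) = -7 - 540 = -547)
(a + 3219)/(G(20) + 4697) = (-547 + 3219)/(55 + 4697) = 2672/4752 = 2672*(1/4752) = 167/297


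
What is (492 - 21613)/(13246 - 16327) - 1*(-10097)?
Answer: 31129978/3081 ≈ 10104.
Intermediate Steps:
(492 - 21613)/(13246 - 16327) - 1*(-10097) = -21121/(-3081) + 10097 = -21121*(-1/3081) + 10097 = 21121/3081 + 10097 = 31129978/3081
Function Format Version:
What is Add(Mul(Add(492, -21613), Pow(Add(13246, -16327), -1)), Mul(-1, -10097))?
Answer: Rational(31129978, 3081) ≈ 10104.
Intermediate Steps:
Add(Mul(Add(492, -21613), Pow(Add(13246, -16327), -1)), Mul(-1, -10097)) = Add(Mul(-21121, Pow(-3081, -1)), 10097) = Add(Mul(-21121, Rational(-1, 3081)), 10097) = Add(Rational(21121, 3081), 10097) = Rational(31129978, 3081)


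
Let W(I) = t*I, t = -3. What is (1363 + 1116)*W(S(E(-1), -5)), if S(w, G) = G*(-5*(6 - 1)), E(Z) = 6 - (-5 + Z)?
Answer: -929625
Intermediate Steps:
E(Z) = 11 - Z (E(Z) = 6 + (5 - Z) = 11 - Z)
S(w, G) = -25*G (S(w, G) = G*(-5*5) = G*(-25) = -25*G)
W(I) = -3*I
(1363 + 1116)*W(S(E(-1), -5)) = (1363 + 1116)*(-(-75)*(-5)) = 2479*(-3*125) = 2479*(-375) = -929625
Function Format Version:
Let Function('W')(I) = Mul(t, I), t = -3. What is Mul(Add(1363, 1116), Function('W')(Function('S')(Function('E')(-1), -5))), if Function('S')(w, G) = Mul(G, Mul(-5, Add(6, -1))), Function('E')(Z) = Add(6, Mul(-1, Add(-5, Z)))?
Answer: -929625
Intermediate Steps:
Function('E')(Z) = Add(11, Mul(-1, Z)) (Function('E')(Z) = Add(6, Add(5, Mul(-1, Z))) = Add(11, Mul(-1, Z)))
Function('S')(w, G) = Mul(-25, G) (Function('S')(w, G) = Mul(G, Mul(-5, 5)) = Mul(G, -25) = Mul(-25, G))
Function('W')(I) = Mul(-3, I)
Mul(Add(1363, 1116), Function('W')(Function('S')(Function('E')(-1), -5))) = Mul(Add(1363, 1116), Mul(-3, Mul(-25, -5))) = Mul(2479, Mul(-3, 125)) = Mul(2479, -375) = -929625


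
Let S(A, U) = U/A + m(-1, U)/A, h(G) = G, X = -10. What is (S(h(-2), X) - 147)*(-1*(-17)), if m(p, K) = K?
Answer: -2329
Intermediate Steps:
S(A, U) = 2*U/A (S(A, U) = U/A + U/A = 2*U/A)
(S(h(-2), X) - 147)*(-1*(-17)) = (2*(-10)/(-2) - 147)*(-1*(-17)) = (2*(-10)*(-½) - 147)*17 = (10 - 147)*17 = -137*17 = -2329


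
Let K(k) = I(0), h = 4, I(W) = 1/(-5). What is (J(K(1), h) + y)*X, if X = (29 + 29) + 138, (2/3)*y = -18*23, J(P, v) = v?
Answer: -120932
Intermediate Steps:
I(W) = -1/5
K(k) = -1/5
y = -621 (y = 3*(-18*23)/2 = (3/2)*(-414) = -621)
X = 196 (X = 58 + 138 = 196)
(J(K(1), h) + y)*X = (4 - 621)*196 = -617*196 = -120932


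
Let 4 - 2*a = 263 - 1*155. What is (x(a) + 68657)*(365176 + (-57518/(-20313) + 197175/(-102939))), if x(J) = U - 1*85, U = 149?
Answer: 5830479750295602971/232333323 ≈ 2.5095e+10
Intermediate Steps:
a = -52 (a = 2 - (263 - 1*155)/2 = 2 - (263 - 155)/2 = 2 - ½*108 = 2 - 54 = -52)
x(J) = 64 (x(J) = 149 - 1*85 = 149 - 85 = 64)
(x(a) + 68657)*(365176 + (-57518/(-20313) + 197175/(-102939))) = (64 + 68657)*(365176 + (-57518/(-20313) + 197175/(-102939))) = 68721*(365176 + (-57518*(-1/20313) + 197175*(-1/102939))) = 68721*(365176 + (57518/20313 - 65725/34313)) = 68721*(365176 + 638543209/696999969) = 68721*(254528299222753/696999969) = 5830479750295602971/232333323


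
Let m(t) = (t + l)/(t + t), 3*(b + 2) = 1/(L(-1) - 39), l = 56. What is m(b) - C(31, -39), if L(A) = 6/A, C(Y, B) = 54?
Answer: -36557/542 ≈ -67.448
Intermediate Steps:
b = -271/135 (b = -2 + 1/(3*(6/(-1) - 39)) = -2 + 1/(3*(6*(-1) - 39)) = -2 + 1/(3*(-6 - 39)) = -2 + (1/3)/(-45) = -2 + (1/3)*(-1/45) = -2 - 1/135 = -271/135 ≈ -2.0074)
m(t) = (56 + t)/(2*t) (m(t) = (t + 56)/(t + t) = (56 + t)/((2*t)) = (56 + t)*(1/(2*t)) = (56 + t)/(2*t))
m(b) - C(31, -39) = (56 - 271/135)/(2*(-271/135)) - 1*54 = (1/2)*(-135/271)*(7289/135) - 54 = -7289/542 - 54 = -36557/542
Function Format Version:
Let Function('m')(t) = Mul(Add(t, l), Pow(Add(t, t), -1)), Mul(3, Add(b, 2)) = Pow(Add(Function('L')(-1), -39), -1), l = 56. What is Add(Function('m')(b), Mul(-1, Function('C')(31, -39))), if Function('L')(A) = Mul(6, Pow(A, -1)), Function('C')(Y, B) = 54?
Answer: Rational(-36557, 542) ≈ -67.448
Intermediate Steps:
b = Rational(-271, 135) (b = Add(-2, Mul(Rational(1, 3), Pow(Add(Mul(6, Pow(-1, -1)), -39), -1))) = Add(-2, Mul(Rational(1, 3), Pow(Add(Mul(6, -1), -39), -1))) = Add(-2, Mul(Rational(1, 3), Pow(Add(-6, -39), -1))) = Add(-2, Mul(Rational(1, 3), Pow(-45, -1))) = Add(-2, Mul(Rational(1, 3), Rational(-1, 45))) = Add(-2, Rational(-1, 135)) = Rational(-271, 135) ≈ -2.0074)
Function('m')(t) = Mul(Rational(1, 2), Pow(t, -1), Add(56, t)) (Function('m')(t) = Mul(Add(t, 56), Pow(Add(t, t), -1)) = Mul(Add(56, t), Pow(Mul(2, t), -1)) = Mul(Add(56, t), Mul(Rational(1, 2), Pow(t, -1))) = Mul(Rational(1, 2), Pow(t, -1), Add(56, t)))
Add(Function('m')(b), Mul(-1, Function('C')(31, -39))) = Add(Mul(Rational(1, 2), Pow(Rational(-271, 135), -1), Add(56, Rational(-271, 135))), Mul(-1, 54)) = Add(Mul(Rational(1, 2), Rational(-135, 271), Rational(7289, 135)), -54) = Add(Rational(-7289, 542), -54) = Rational(-36557, 542)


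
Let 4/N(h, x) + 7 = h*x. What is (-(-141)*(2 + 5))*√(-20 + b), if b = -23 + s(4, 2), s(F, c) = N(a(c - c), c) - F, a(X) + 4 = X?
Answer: 329*I*√10635/5 ≈ 6785.7*I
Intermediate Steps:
a(X) = -4 + X
N(h, x) = 4/(-7 + h*x)
s(F, c) = -F + 4/(-7 - 4*c) (s(F, c) = 4/(-7 + (-4 + (c - c))*c) - F = 4/(-7 + (-4 + 0)*c) - F = 4/(-7 - 4*c) - F = -F + 4/(-7 - 4*c))
b = -409/15 (b = -23 - (4 + 4*(7 + 4*2))/(7 + 4*2) = -23 - (4 + 4*(7 + 8))/(7 + 8) = -23 - 1*(4 + 4*15)/15 = -23 - 1*1/15*(4 + 60) = -23 - 1*1/15*64 = -23 - 64/15 = -409/15 ≈ -27.267)
(-(-141)*(2 + 5))*√(-20 + b) = (-(-141)*(2 + 5))*√(-20 - 409/15) = (-(-141)*7)*√(-709/15) = (-47*(-21))*(I*√10635/15) = 987*(I*√10635/15) = 329*I*√10635/5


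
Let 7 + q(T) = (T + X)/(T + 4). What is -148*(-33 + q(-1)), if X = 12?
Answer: 16132/3 ≈ 5377.3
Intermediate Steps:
q(T) = -7 + (12 + T)/(4 + T) (q(T) = -7 + (T + 12)/(T + 4) = -7 + (12 + T)/(4 + T))
-148*(-33 + q(-1)) = -148*(-33 + 2*(-8 - 3*(-1))/(4 - 1)) = -148*(-33 + 2*(-8 + 3)/3) = -148*(-33 + 2*(⅓)*(-5)) = -148*(-33 - 10/3) = -148*(-109/3) = 16132/3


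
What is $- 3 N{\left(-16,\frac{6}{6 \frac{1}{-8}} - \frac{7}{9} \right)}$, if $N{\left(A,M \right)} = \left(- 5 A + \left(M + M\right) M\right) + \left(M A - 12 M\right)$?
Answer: $- \frac{38870}{27} \approx -1439.6$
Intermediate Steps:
$N{\left(A,M \right)} = - 12 M - 5 A + 2 M^{2} + A M$ ($N{\left(A,M \right)} = \left(- 5 A + 2 M M\right) + \left(A M - 12 M\right) = \left(- 5 A + 2 M^{2}\right) + \left(- 12 M + A M\right) = - 12 M - 5 A + 2 M^{2} + A M$)
$- 3 N{\left(-16,\frac{6}{6 \frac{1}{-8}} - \frac{7}{9} \right)} = - 3 \left(- 12 \left(\frac{6}{6 \frac{1}{-8}} - \frac{7}{9}\right) - -80 + 2 \left(\frac{6}{6 \frac{1}{-8}} - \frac{7}{9}\right)^{2} - 16 \left(\frac{6}{6 \frac{1}{-8}} - \frac{7}{9}\right)\right) = - 3 \left(- 12 \left(\frac{6}{6 \left(- \frac{1}{8}\right)} - \frac{7}{9}\right) + 80 + 2 \left(\frac{6}{6 \left(- \frac{1}{8}\right)} - \frac{7}{9}\right)^{2} - 16 \left(\frac{6}{6 \left(- \frac{1}{8}\right)} - \frac{7}{9}\right)\right) = - 3 \left(- 12 \left(\frac{6}{- \frac{3}{4}} - \frac{7}{9}\right) + 80 + 2 \left(\frac{6}{- \frac{3}{4}} - \frac{7}{9}\right)^{2} - 16 \left(\frac{6}{- \frac{3}{4}} - \frac{7}{9}\right)\right) = - 3 \left(- 12 \left(6 \left(- \frac{4}{3}\right) - \frac{7}{9}\right) + 80 + 2 \left(6 \left(- \frac{4}{3}\right) - \frac{7}{9}\right)^{2} - 16 \left(6 \left(- \frac{4}{3}\right) - \frac{7}{9}\right)\right) = - 3 \left(- 12 \left(-8 - \frac{7}{9}\right) + 80 + 2 \left(-8 - \frac{7}{9}\right)^{2} - 16 \left(-8 - \frac{7}{9}\right)\right) = - 3 \left(\left(-12\right) \left(- \frac{79}{9}\right) + 80 + 2 \left(- \frac{79}{9}\right)^{2} - - \frac{1264}{9}\right) = - 3 \left(\frac{316}{3} + 80 + 2 \cdot \frac{6241}{81} + \frac{1264}{9}\right) = - 3 \left(\frac{316}{3} + 80 + \frac{12482}{81} + \frac{1264}{9}\right) = \left(-3\right) \frac{38870}{81} = - \frac{38870}{27}$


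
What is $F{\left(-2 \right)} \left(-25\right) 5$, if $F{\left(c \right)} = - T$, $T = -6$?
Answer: $-750$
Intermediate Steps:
$F{\left(c \right)} = 6$ ($F{\left(c \right)} = \left(-1\right) \left(-6\right) = 6$)
$F{\left(-2 \right)} \left(-25\right) 5 = 6 \left(-25\right) 5 = \left(-150\right) 5 = -750$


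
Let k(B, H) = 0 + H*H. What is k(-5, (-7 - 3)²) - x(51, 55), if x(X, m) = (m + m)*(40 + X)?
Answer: -10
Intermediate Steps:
x(X, m) = 2*m*(40 + X) (x(X, m) = (2*m)*(40 + X) = 2*m*(40 + X))
k(B, H) = H² (k(B, H) = 0 + H² = H²)
k(-5, (-7 - 3)²) - x(51, 55) = ((-7 - 3)²)² - 2*55*(40 + 51) = ((-10)²)² - 2*55*91 = 100² - 1*10010 = 10000 - 10010 = -10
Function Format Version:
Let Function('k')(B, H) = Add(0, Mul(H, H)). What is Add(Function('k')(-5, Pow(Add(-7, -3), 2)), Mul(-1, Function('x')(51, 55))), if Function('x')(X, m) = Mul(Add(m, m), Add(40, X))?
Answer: -10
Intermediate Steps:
Function('x')(X, m) = Mul(2, m, Add(40, X)) (Function('x')(X, m) = Mul(Mul(2, m), Add(40, X)) = Mul(2, m, Add(40, X)))
Function('k')(B, H) = Pow(H, 2) (Function('k')(B, H) = Add(0, Pow(H, 2)) = Pow(H, 2))
Add(Function('k')(-5, Pow(Add(-7, -3), 2)), Mul(-1, Function('x')(51, 55))) = Add(Pow(Pow(Add(-7, -3), 2), 2), Mul(-1, Mul(2, 55, Add(40, 51)))) = Add(Pow(Pow(-10, 2), 2), Mul(-1, Mul(2, 55, 91))) = Add(Pow(100, 2), Mul(-1, 10010)) = Add(10000, -10010) = -10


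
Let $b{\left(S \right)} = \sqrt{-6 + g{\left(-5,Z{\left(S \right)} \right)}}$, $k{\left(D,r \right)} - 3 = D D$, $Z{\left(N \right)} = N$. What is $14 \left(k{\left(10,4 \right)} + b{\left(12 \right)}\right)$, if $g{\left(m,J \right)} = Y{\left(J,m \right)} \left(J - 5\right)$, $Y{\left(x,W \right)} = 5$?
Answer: $1442 + 14 \sqrt{29} \approx 1517.4$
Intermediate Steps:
$k{\left(D,r \right)} = 3 + D^{2}$ ($k{\left(D,r \right)} = 3 + D D = 3 + D^{2}$)
$g{\left(m,J \right)} = -25 + 5 J$ ($g{\left(m,J \right)} = 5 \left(J - 5\right) = 5 \left(-5 + J\right) = -25 + 5 J$)
$b{\left(S \right)} = \sqrt{-31 + 5 S}$ ($b{\left(S \right)} = \sqrt{-6 + \left(-25 + 5 S\right)} = \sqrt{-31 + 5 S}$)
$14 \left(k{\left(10,4 \right)} + b{\left(12 \right)}\right) = 14 \left(\left(3 + 10^{2}\right) + \sqrt{-31 + 5 \cdot 12}\right) = 14 \left(\left(3 + 100\right) + \sqrt{-31 + 60}\right) = 14 \left(103 + \sqrt{29}\right) = 1442 + 14 \sqrt{29}$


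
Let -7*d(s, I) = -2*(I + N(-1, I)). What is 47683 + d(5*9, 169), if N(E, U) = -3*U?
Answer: 333105/7 ≈ 47586.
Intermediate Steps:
d(s, I) = -4*I/7 (d(s, I) = -(-2)*(I - 3*I)/7 = -(-2)*(-2*I)/7 = -4*I/7)
47683 + d(5*9, 169) = 47683 - 4/7*169 = 47683 - 676/7 = 333105/7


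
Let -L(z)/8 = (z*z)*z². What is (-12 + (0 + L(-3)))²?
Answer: 435600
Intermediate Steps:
L(z) = -8*z⁴ (L(z) = -8*z*z*z² = -8*z²*z² = -8*z⁴)
(-12 + (0 + L(-3)))² = (-12 + (0 - 8*(-3)⁴))² = (-12 + (0 - 8*81))² = (-12 + (0 - 648))² = (-12 - 648)² = (-660)² = 435600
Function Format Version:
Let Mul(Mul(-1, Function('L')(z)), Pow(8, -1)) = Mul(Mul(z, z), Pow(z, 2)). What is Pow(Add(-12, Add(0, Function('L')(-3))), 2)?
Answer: 435600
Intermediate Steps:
Function('L')(z) = Mul(-8, Pow(z, 4)) (Function('L')(z) = Mul(-8, Mul(Mul(z, z), Pow(z, 2))) = Mul(-8, Mul(Pow(z, 2), Pow(z, 2))) = Mul(-8, Pow(z, 4)))
Pow(Add(-12, Add(0, Function('L')(-3))), 2) = Pow(Add(-12, Add(0, Mul(-8, Pow(-3, 4)))), 2) = Pow(Add(-12, Add(0, Mul(-8, 81))), 2) = Pow(Add(-12, Add(0, -648)), 2) = Pow(Add(-12, -648), 2) = Pow(-660, 2) = 435600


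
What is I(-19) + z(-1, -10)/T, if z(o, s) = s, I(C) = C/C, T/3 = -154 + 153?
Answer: 13/3 ≈ 4.3333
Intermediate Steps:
T = -3 (T = 3*(-154 + 153) = 3*(-1) = -3)
I(C) = 1
I(-19) + z(-1, -10)/T = 1 - 10/(-3) = 1 - ⅓*(-10) = 1 + 10/3 = 13/3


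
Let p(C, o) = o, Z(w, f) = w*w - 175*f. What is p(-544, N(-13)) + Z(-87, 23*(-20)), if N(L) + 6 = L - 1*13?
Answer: 88037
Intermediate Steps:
Z(w, f) = w² - 175*f
N(L) = -19 + L (N(L) = -6 + (L - 1*13) = -6 + (L - 13) = -6 + (-13 + L) = -19 + L)
p(-544, N(-13)) + Z(-87, 23*(-20)) = (-19 - 13) + ((-87)² - 4025*(-20)) = -32 + (7569 - 175*(-460)) = -32 + (7569 + 80500) = -32 + 88069 = 88037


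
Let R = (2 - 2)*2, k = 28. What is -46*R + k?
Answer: 28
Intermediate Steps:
R = 0 (R = 0*2 = 0)
-46*R + k = -46*0 + 28 = 0 + 28 = 28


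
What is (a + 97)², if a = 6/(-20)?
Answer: 935089/100 ≈ 9350.9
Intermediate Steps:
a = -3/10 (a = 6*(-1/20) = -3/10 ≈ -0.30000)
(a + 97)² = (-3/10 + 97)² = (967/10)² = 935089/100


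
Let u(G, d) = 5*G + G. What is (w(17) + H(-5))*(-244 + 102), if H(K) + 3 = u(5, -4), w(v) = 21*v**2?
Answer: -865632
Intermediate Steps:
u(G, d) = 6*G
H(K) = 27 (H(K) = -3 + 6*5 = -3 + 30 = 27)
(w(17) + H(-5))*(-244 + 102) = (21*17**2 + 27)*(-244 + 102) = (21*289 + 27)*(-142) = (6069 + 27)*(-142) = 6096*(-142) = -865632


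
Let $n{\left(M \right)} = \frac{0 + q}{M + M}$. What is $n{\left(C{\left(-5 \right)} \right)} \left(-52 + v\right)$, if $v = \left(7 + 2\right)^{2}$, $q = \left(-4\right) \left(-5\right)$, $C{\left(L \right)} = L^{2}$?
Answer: $\frac{58}{5} \approx 11.6$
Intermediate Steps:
$q = 20$
$n{\left(M \right)} = \frac{10}{M}$ ($n{\left(M \right)} = \frac{0 + 20}{M + M} = \frac{20}{2 M} = 20 \frac{1}{2 M} = \frac{10}{M}$)
$v = 81$ ($v = 9^{2} = 81$)
$n{\left(C{\left(-5 \right)} \right)} \left(-52 + v\right) = \frac{10}{\left(-5\right)^{2}} \left(-52 + 81\right) = \frac{10}{25} \cdot 29 = 10 \cdot \frac{1}{25} \cdot 29 = \frac{2}{5} \cdot 29 = \frac{58}{5}$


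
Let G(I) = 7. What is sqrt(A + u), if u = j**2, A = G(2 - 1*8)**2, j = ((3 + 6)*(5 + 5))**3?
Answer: sqrt(531441000049) ≈ 7.2900e+5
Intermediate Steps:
j = 729000 (j = (9*10)**3 = 90**3 = 729000)
A = 49 (A = 7**2 = 49)
u = 531441000000 (u = 729000**2 = 531441000000)
sqrt(A + u) = sqrt(49 + 531441000000) = sqrt(531441000049)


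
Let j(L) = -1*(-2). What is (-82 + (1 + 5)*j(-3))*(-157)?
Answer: 10990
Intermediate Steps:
j(L) = 2
(-82 + (1 + 5)*j(-3))*(-157) = (-82 + (1 + 5)*2)*(-157) = (-82 + 6*2)*(-157) = (-82 + 12)*(-157) = -70*(-157) = 10990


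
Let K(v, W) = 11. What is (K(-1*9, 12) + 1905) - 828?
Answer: 1088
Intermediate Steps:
(K(-1*9, 12) + 1905) - 828 = (11 + 1905) - 828 = 1916 - 828 = 1088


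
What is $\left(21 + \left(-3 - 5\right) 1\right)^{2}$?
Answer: $169$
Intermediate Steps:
$\left(21 + \left(-3 - 5\right) 1\right)^{2} = \left(21 - 8\right)^{2} = 13^{2} = 169$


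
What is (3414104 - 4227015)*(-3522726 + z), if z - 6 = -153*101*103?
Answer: 4157534947269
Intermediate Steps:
z = -1591653 (z = 6 - 153*101*103 = 6 - 15453*103 = 6 - 1591659 = -1591653)
(3414104 - 4227015)*(-3522726 + z) = (3414104 - 4227015)*(-3522726 - 1591653) = -812911*(-5114379) = 4157534947269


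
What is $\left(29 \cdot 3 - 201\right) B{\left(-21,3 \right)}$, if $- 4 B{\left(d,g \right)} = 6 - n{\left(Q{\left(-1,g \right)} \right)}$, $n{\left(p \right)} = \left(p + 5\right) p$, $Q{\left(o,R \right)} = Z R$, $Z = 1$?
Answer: $-513$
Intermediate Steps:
$Q{\left(o,R \right)} = R$ ($Q{\left(o,R \right)} = 1 R = R$)
$n{\left(p \right)} = p \left(5 + p\right)$ ($n{\left(p \right)} = \left(5 + p\right) p = p \left(5 + p\right)$)
$B{\left(d,g \right)} = - \frac{3}{2} + \frac{g \left(5 + g\right)}{4}$ ($B{\left(d,g \right)} = - \frac{6 - g \left(5 + g\right)}{4} = - \frac{3}{2} + \frac{g \left(5 + g\right)}{4}$)
$\left(29 \cdot 3 - 201\right) B{\left(-21,3 \right)} = \left(29 \cdot 3 - 201\right) \left(- \frac{3}{2} + \frac{1}{4} \cdot 3 \left(5 + 3\right)\right) = \left(87 - 201\right) \left(- \frac{3}{2} + \frac{1}{4} \cdot 3 \cdot 8\right) = - 114 \left(- \frac{3}{2} + 6\right) = \left(-114\right) \frac{9}{2} = -513$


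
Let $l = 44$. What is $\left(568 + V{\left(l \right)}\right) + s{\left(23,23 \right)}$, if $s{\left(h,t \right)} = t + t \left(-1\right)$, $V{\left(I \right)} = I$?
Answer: $612$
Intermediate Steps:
$s{\left(h,t \right)} = 0$ ($s{\left(h,t \right)} = t - t = 0$)
$\left(568 + V{\left(l \right)}\right) + s{\left(23,23 \right)} = \left(568 + 44\right) + 0 = 612 + 0 = 612$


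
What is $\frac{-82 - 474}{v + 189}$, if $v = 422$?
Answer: $- \frac{556}{611} \approx -0.90998$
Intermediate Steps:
$\frac{-82 - 474}{v + 189} = \frac{-82 - 474}{422 + 189} = - \frac{556}{611}$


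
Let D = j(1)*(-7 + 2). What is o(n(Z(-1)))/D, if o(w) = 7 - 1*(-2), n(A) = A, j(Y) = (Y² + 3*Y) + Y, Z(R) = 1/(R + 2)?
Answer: -9/25 ≈ -0.36000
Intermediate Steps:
Z(R) = 1/(2 + R)
j(Y) = Y² + 4*Y
o(w) = 9 (o(w) = 7 + 2 = 9)
D = -25 (D = (1*(4 + 1))*(-7 + 2) = (1*5)*(-5) = 5*(-5) = -25)
o(n(Z(-1)))/D = 9/(-25) = 9*(-1/25) = -9/25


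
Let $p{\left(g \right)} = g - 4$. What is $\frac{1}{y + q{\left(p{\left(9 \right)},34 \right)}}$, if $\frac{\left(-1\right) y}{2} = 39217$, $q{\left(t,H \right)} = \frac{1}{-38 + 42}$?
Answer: $- \frac{4}{313735} \approx -1.275 \cdot 10^{-5}$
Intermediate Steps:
$p{\left(g \right)} = -4 + g$ ($p{\left(g \right)} = g - 4 = -4 + g$)
$q{\left(t,H \right)} = \frac{1}{4}$
$y = -78434$ ($y = \left(-2\right) 39217 = -78434$)
$\frac{1}{y + q{\left(p{\left(9 \right)},34 \right)}} = \frac{1}{-78434 + \frac{1}{4}} = \frac{1}{- \frac{313735}{4}} = - \frac{4}{313735}$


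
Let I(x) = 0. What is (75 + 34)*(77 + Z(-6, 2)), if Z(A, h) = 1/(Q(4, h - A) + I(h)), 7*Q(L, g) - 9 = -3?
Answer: 51121/6 ≈ 8520.2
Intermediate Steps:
Q(L, g) = 6/7 (Q(L, g) = 9/7 + (⅐)*(-3) = 9/7 - 3/7 = 6/7)
Z(A, h) = 7/6 (Z(A, h) = 1/(6/7 + 0) = 1/(6/7) = 7/6)
(75 + 34)*(77 + Z(-6, 2)) = (75 + 34)*(77 + 7/6) = 109*(469/6) = 51121/6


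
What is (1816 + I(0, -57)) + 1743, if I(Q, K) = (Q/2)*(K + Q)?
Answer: 3559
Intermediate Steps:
I(Q, K) = Q*(K + Q)/2 (I(Q, K) = (Q*(1/2))*(K + Q) = (Q/2)*(K + Q) = Q*(K + Q)/2)
(1816 + I(0, -57)) + 1743 = (1816 + (1/2)*0*(-57 + 0)) + 1743 = (1816 + (1/2)*0*(-57)) + 1743 = (1816 + 0) + 1743 = 1816 + 1743 = 3559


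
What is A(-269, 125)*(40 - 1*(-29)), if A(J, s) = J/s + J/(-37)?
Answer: 1633368/4625 ≈ 353.16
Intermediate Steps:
A(J, s) = -J/37 + J/s (A(J, s) = J/s + J*(-1/37) = J/s - J/37 = -J/37 + J/s)
A(-269, 125)*(40 - 1*(-29)) = (-1/37*(-269) - 269/125)*(40 - 1*(-29)) = (269/37 - 269*1/125)*(40 + 29) = (269/37 - 269/125)*69 = (23672/4625)*69 = 1633368/4625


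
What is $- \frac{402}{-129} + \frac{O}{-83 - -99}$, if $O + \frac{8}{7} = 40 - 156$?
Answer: $- \frac{5063}{1204} \approx -4.2051$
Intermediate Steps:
$O = - \frac{820}{7}$ ($O = - \frac{8}{7} + \left(40 - 156\right) = - \frac{8}{7} - 116 = - \frac{820}{7} \approx -117.14$)
$- \frac{402}{-129} + \frac{O}{-83 - -99} = - \frac{402}{-129} - \frac{820}{7 \left(-83 - -99\right)} = \left(-402\right) \left(- \frac{1}{129}\right) - \frac{820}{7 \left(-83 + 99\right)} = \frac{134}{43} - \frac{820}{7 \cdot 16} = \frac{134}{43} - \frac{205}{28} = - \frac{5063}{1204}$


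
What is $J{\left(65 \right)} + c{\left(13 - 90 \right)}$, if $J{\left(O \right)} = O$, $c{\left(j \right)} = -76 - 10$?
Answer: $-21$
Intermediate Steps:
$c{\left(j \right)} = -86$ ($c{\left(j \right)} = -76 - 10 = -86$)
$J{\left(65 \right)} + c{\left(13 - 90 \right)} = 65 - 86 = -21$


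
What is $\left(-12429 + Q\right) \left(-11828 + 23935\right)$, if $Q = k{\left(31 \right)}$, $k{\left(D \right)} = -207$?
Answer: $-152984052$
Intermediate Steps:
$Q = -207$
$\left(-12429 + Q\right) \left(-11828 + 23935\right) = \left(-12429 - 207\right) \left(-11828 + 23935\right) = \left(-12636\right) 12107 = -152984052$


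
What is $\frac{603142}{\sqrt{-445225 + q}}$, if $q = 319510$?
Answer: $- \frac{20798 i \sqrt{435}}{255} \approx - 1701.1 i$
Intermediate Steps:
$\frac{603142}{\sqrt{-445225 + q}} = \frac{603142}{\sqrt{-445225 + 319510}} = \frac{603142}{\sqrt{-125715}} = \frac{603142}{17 i \sqrt{435}} = 603142 \left(- \frac{i \sqrt{435}}{7395}\right) = - \frac{20798 i \sqrt{435}}{255}$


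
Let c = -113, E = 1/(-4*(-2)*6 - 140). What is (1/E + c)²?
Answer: 42025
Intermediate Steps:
E = -1/92 (E = 1/(8*6 - 140) = 1/(48 - 140) = 1/(-92) = -1/92 ≈ -0.010870)
(1/E + c)² = (1/(-1/92) - 113)² = (-92 - 113)² = (-205)² = 42025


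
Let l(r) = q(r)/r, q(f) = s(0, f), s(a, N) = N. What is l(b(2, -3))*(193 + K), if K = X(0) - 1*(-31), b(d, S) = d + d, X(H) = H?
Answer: 224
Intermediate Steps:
q(f) = f
b(d, S) = 2*d
K = 31 (K = 0 - 1*(-31) = 0 + 31 = 31)
l(r) = 1 (l(r) = r/r = 1)
l(b(2, -3))*(193 + K) = 1*(193 + 31) = 1*224 = 224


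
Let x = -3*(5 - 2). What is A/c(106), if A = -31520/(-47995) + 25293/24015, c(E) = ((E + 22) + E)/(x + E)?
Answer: 4248363611/5993519610 ≈ 0.70883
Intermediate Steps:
x = -9 (x = -3*3 = -9)
c(E) = (22 + 2*E)/(-9 + E) (c(E) = ((E + 22) + E)/(-9 + E) = ((22 + E) + E)/(-9 + E) = (22 + 2*E)/(-9 + E))
A = 131392689/76839995 (A = -31520*(-1/47995) + 25293*(1/24015) = 6304/9599 + 8431/8005 = 131392689/76839995 ≈ 1.7100)
A/c(106) = 131392689/(76839995*((2*(11 + 106)/(-9 + 106)))) = 131392689/(76839995*((2*117/97))) = 131392689/(76839995*((2*(1/97)*117))) = 131392689/(76839995*(234/97)) = (131392689/76839995)*(97/234) = 4248363611/5993519610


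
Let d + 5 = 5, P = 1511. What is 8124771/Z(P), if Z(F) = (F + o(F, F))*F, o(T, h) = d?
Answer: 8124771/2283121 ≈ 3.5586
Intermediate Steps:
d = 0 (d = -5 + 5 = 0)
o(T, h) = 0
Z(F) = F² (Z(F) = (F + 0)*F = F*F = F²)
8124771/Z(P) = 8124771/(1511²) = 8124771/2283121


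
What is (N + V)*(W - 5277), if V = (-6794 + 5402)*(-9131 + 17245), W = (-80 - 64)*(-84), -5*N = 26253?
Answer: -385271406567/5 ≈ -7.7054e+10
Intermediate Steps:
N = -26253/5 (N = -⅕*26253 = -26253/5 ≈ -5250.6)
W = 12096 (W = -144*(-84) = 12096)
V = -11294688 (V = -1392*8114 = -11294688)
(N + V)*(W - 5277) = (-26253/5 - 11294688)*(12096 - 5277) = -56499693/5*6819 = -385271406567/5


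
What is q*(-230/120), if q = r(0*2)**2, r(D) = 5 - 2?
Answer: -69/4 ≈ -17.250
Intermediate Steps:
r(D) = 3
q = 9 (q = 3**2 = 9)
q*(-230/120) = 9*(-230/120) = 9*(-230*1/120) = 9*(-23/12) = -69/4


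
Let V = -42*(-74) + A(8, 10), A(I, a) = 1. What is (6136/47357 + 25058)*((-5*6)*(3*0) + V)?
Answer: 3689381410778/47357 ≈ 7.7906e+7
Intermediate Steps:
V = 3109 (V = -42*(-74) + 1 = 3108 + 1 = 3109)
(6136/47357 + 25058)*((-5*6)*(3*0) + V) = (6136/47357 + 25058)*((-5*6)*(3*0) + 3109) = (6136*(1/47357) + 25058)*(-30*0 + 3109) = (6136/47357 + 25058)*(0 + 3109) = (1186677842/47357)*3109 = 3689381410778/47357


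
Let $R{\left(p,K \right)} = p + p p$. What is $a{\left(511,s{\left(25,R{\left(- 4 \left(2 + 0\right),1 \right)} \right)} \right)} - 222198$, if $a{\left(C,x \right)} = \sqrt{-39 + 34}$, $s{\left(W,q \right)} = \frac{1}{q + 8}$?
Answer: $-222198 + i \sqrt{5} \approx -2.222 \cdot 10^{5} + 2.2361 i$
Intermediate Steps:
$R{\left(p,K \right)} = p + p^{2}$
$s{\left(W,q \right)} = \frac{1}{8 + q}$
$a{\left(C,x \right)} = i \sqrt{5}$ ($a{\left(C,x \right)} = \sqrt{-5} = i \sqrt{5}$)
$a{\left(511,s{\left(25,R{\left(- 4 \left(2 + 0\right),1 \right)} \right)} \right)} - 222198 = i \sqrt{5} - 222198 = -222198 + i \sqrt{5}$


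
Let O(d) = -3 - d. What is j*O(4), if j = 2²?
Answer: -28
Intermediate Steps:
j = 4
j*O(4) = 4*(-3 - 1*4) = 4*(-3 - 4) = 4*(-7) = -28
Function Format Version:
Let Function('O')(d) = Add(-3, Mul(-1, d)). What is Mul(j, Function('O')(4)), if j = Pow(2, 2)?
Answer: -28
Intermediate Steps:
j = 4
Mul(j, Function('O')(4)) = Mul(4, Add(-3, Mul(-1, 4))) = Mul(4, Add(-3, -4)) = Mul(4, -7) = -28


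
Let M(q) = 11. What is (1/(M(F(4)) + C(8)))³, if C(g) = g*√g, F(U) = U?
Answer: -18227/59776471 + 14000*√2/59776471 ≈ 2.6298e-5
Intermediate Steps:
C(g) = g^(3/2)
(1/(M(F(4)) + C(8)))³ = (1/(11 + 8^(3/2)))³ = (1/(11 + 16*√2))³ = (11 + 16*√2)⁻³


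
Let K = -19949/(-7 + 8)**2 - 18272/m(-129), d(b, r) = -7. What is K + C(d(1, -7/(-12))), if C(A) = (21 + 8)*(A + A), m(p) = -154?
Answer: -1558199/77 ≈ -20236.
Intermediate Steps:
C(A) = 58*A (C(A) = 29*(2*A) = 58*A)
K = -1526937/77 (K = -19949/(-7 + 8)**2 - 18272/(-154) = -19949/(1**2) - 18272*(-1/154) = -19949/1 + 9136/77 = -19949*1 + 9136/77 = -19949 + 9136/77 = -1526937/77 ≈ -19830.)
K + C(d(1, -7/(-12))) = -1526937/77 + 58*(-7) = -1526937/77 - 406 = -1558199/77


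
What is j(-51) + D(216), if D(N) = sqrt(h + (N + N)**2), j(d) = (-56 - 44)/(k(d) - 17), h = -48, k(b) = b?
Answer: 25/17 + 52*sqrt(69) ≈ 433.42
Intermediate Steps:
j(d) = -100/(-17 + d) (j(d) = (-56 - 44)/(d - 17) = -100/(-17 + d))
D(N) = sqrt(-48 + 4*N**2) (D(N) = sqrt(-48 + (N + N)**2) = sqrt(-48 + (2*N)**2) = sqrt(-48 + 4*N**2))
j(-51) + D(216) = -100/(-17 - 51) + 2*sqrt(-12 + 216**2) = -100/(-68) + 2*sqrt(-12 + 46656) = -100*(-1/68) + 2*sqrt(46644) = 25/17 + 2*(26*sqrt(69)) = 25/17 + 52*sqrt(69)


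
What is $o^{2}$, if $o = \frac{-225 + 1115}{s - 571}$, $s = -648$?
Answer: $\frac{792100}{1485961} \approx 0.53306$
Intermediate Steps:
$o = - \frac{890}{1219}$ ($o = \frac{-225 + 1115}{-648 - 571} = \frac{890}{-1219} = 890 \left(- \frac{1}{1219}\right) = - \frac{890}{1219} \approx -0.73011$)
$o^{2} = \left(- \frac{890}{1219}\right)^{2} = \frac{792100}{1485961}$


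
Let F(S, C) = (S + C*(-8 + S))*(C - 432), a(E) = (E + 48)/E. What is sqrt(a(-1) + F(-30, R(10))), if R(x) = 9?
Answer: sqrt(157309) ≈ 396.62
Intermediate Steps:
a(E) = (48 + E)/E
F(S, C) = (-432 + C)*(S + C*(-8 + S)) (F(S, C) = (S + C*(-8 + S))*(-432 + C) = (-432 + C)*(S + C*(-8 + S)))
sqrt(a(-1) + F(-30, R(10))) = sqrt((48 - 1)/(-1) + (-432*(-30) - 8*9**2 + 3456*9 - 30*9**2 - 431*9*(-30))) = sqrt(-1*47 + (12960 - 8*81 + 31104 - 30*81 + 116370)) = sqrt(-47 + (12960 - 648 + 31104 - 2430 + 116370)) = sqrt(-47 + 157356) = sqrt(157309)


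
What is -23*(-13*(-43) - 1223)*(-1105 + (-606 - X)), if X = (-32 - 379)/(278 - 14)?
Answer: -287172779/11 ≈ -2.6107e+7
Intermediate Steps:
X = -137/88 (X = -411/264 = -411*1/264 = -137/88 ≈ -1.5568)
-23*(-13*(-43) - 1223)*(-1105 + (-606 - X)) = -23*(-13*(-43) - 1223)*(-1105 + (-606 - 1*(-137/88))) = -23*(559 - 1223)*(-1105 + (-606 + 137/88)) = -(-15272)*(-1105 - 53191/88) = -(-15272)*(-150431)/88 = -23*12485773/11 = -287172779/11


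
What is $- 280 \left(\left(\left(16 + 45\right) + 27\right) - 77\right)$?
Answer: $-3080$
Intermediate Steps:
$- 280 \left(\left(\left(16 + 45\right) + 27\right) - 77\right) = - 280 \left(\left(61 + 27\right) - 77\right) = - 280 \left(88 - 77\right) = \left(-280\right) 11 = -3080$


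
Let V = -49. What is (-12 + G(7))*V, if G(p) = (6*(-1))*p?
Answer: 2646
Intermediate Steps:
G(p) = -6*p
(-12 + G(7))*V = (-12 - 6*7)*(-49) = (-12 - 42)*(-49) = -54*(-49) = 2646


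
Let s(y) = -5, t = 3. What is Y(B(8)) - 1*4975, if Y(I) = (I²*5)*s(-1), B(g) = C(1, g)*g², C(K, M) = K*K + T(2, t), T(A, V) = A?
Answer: -926575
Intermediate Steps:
C(K, M) = 2 + K² (C(K, M) = K*K + 2 = K² + 2 = 2 + K²)
B(g) = 3*g² (B(g) = (2 + 1²)*g² = (2 + 1)*g² = 3*g²)
Y(I) = -25*I² (Y(I) = (I²*5)*(-5) = (5*I²)*(-5) = -25*I²)
Y(B(8)) - 1*4975 = -25*(3*8²)² - 1*4975 = -25*(3*64)² - 4975 = -25*192² - 4975 = -25*36864 - 4975 = -921600 - 4975 = -926575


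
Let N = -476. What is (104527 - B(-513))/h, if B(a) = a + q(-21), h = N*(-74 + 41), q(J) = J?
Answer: 9551/1428 ≈ 6.6884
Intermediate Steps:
h = 15708 (h = -476*(-74 + 41) = -476*(-33) = 15708)
B(a) = -21 + a (B(a) = a - 21 = -21 + a)
(104527 - B(-513))/h = (104527 - (-21 - 513))/15708 = (104527 - 1*(-534))*(1/15708) = (104527 + 534)*(1/15708) = 105061*(1/15708) = 9551/1428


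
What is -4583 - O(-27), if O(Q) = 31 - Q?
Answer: -4641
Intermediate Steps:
-4583 - O(-27) = -4583 - (31 - 1*(-27)) = -4583 - (31 + 27) = -4583 - 1*58 = -4583 - 58 = -4641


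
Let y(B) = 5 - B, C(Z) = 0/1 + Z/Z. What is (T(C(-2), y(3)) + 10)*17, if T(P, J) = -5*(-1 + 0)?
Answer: 255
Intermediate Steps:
C(Z) = 1 (C(Z) = 0*1 + 1 = 0 + 1 = 1)
T(P, J) = 5 (T(P, J) = -5*(-1) = 5)
(T(C(-2), y(3)) + 10)*17 = (5 + 10)*17 = 15*17 = 255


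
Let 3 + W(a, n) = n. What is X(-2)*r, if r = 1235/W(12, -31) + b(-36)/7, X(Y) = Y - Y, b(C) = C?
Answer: 0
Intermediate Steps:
W(a, n) = -3 + n
X(Y) = 0
r = -9869/238 (r = 1235/(-3 - 31) - 36/7 = 1235/(-34) - 36*1/7 = 1235*(-1/34) - 36/7 = -1235/34 - 36/7 = -9869/238 ≈ -41.466)
X(-2)*r = 0*(-9869/238) = 0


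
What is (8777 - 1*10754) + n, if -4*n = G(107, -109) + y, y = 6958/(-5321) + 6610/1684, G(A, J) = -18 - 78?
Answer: -35011690253/17921128 ≈ -1953.7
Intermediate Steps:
G(A, J) = -96
y = 11727269/4480282 (y = 6958*(-1/5321) + 6610*(1/1684) = -6958/5321 + 3305/842 = 11727269/4480282 ≈ 2.6175)
n = 418379803/17921128 (n = -(-96 + 11727269/4480282)/4 = -¼*(-418379803/4480282) = 418379803/17921128 ≈ 23.346)
(8777 - 1*10754) + n = (8777 - 1*10754) + 418379803/17921128 = (8777 - 10754) + 418379803/17921128 = -1977 + 418379803/17921128 = -35011690253/17921128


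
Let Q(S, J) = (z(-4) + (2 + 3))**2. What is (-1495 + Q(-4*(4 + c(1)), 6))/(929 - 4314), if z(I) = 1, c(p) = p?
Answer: 1459/3385 ≈ 0.43102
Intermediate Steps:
Q(S, J) = 36 (Q(S, J) = (1 + (2 + 3))**2 = (1 + 5)**2 = 6**2 = 36)
(-1495 + Q(-4*(4 + c(1)), 6))/(929 - 4314) = (-1495 + 36)/(929 - 4314) = -1459/(-3385) = -1459*(-1/3385) = 1459/3385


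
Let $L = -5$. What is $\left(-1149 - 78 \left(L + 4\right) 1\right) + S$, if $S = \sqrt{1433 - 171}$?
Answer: $-1071 + \sqrt{1262} \approx -1035.5$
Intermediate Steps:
$S = \sqrt{1262}$ ($S = \sqrt{1433 - 171} = \sqrt{1262} \approx 35.525$)
$\left(-1149 - 78 \left(L + 4\right) 1\right) + S = \left(-1149 - 78 \left(-5 + 4\right) 1\right) + \sqrt{1262} = \left(-1149 - 78 \left(\left(-1\right) 1\right)\right) + \sqrt{1262} = \left(-1149 - -78\right) + \sqrt{1262} = \left(-1149 + 78\right) + \sqrt{1262} = -1071 + \sqrt{1262}$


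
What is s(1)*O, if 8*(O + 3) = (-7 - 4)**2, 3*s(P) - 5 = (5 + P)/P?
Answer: 1067/24 ≈ 44.458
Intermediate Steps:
s(P) = 5/3 + (5 + P)/(3*P) (s(P) = 5/3 + ((5 + P)/P)/3 = 5/3 + (5 + P)/(3*P))
O = 97/8 (O = -3 + (-7 - 4)**2/8 = -3 + (1/8)*(-11)**2 = -3 + (1/8)*121 = -3 + 121/8 = 97/8 ≈ 12.125)
s(1)*O = (2 + (5/3)/1)*(97/8) = (2 + (5/3)*1)*(97/8) = (2 + 5/3)*(97/8) = (11/3)*(97/8) = 1067/24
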